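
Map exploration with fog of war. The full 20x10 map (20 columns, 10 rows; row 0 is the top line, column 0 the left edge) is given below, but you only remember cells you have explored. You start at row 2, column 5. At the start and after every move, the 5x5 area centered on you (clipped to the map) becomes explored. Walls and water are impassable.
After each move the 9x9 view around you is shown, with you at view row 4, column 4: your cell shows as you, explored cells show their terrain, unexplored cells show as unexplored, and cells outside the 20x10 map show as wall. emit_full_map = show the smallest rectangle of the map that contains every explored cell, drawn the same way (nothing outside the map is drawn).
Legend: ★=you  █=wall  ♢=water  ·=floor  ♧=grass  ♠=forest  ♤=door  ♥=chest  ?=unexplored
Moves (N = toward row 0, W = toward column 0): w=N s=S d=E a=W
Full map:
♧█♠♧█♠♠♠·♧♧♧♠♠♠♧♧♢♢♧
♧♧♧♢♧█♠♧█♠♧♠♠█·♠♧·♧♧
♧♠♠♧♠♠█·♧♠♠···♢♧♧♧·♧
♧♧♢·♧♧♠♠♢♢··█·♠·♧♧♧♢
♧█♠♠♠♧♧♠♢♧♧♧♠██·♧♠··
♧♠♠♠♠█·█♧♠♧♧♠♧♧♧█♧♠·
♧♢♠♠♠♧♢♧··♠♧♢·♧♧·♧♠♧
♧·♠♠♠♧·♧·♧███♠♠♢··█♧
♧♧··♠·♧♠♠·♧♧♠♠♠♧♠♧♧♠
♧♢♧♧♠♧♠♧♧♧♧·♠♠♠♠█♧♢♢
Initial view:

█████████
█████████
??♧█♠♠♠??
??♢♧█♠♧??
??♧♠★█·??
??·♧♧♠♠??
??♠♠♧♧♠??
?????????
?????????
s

█████████
??♧█♠♠♠??
??♢♧█♠♧??
??♧♠♠█·??
??·♧★♠♠??
??♠♠♧♧♠??
??♠♠█·█??
?????????
?????????

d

█████████
?♧█♠♠♠???
?♢♧█♠♧█??
?♧♠♠█·♧??
?·♧♧★♠♢??
?♠♠♧♧♠♢??
?♠♠█·█♧??
?????????
?????????

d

█████████
♧█♠♠♠????
♢♧█♠♧█♠??
♧♠♠█·♧♠??
·♧♧♠★♢♢??
♠♠♧♧♠♢♧??
♠♠█·█♧♠??
?????????
?????????

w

█████████
█████████
♧█♠♠♠·♧??
♢♧█♠♧█♠??
♧♠♠█★♧♠??
·♧♧♠♠♢♢??
♠♠♧♧♠♢♧??
♠♠█·█♧♠??
?????????

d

█████████
█████████
█♠♠♠·♧♧??
♧█♠♧█♠♧??
♠♠█·★♠♠??
♧♧♠♠♢♢·??
♠♧♧♠♢♧♧??
♠█·█♧♠???
?????????

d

█████████
█████████
♠♠♠·♧♧♧??
█♠♧█♠♧♠??
♠█·♧★♠·??
♧♠♠♢♢··??
♧♧♠♢♧♧♧??
█·█♧♠????
?????????

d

█████████
█████████
♠♠·♧♧♧♠??
♠♧█♠♧♠♠??
█·♧♠★··??
♠♠♢♢··█??
♧♠♢♧♧♧♠??
·█♧♠?????
?????????

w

█████████
█████████
█████████
♠♠·♧♧♧♠??
♠♧█♠★♠♠??
█·♧♠♠··??
♠♠♢♢··█??
♧♠♢♧♧♧♠??
·█♧♠?????

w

█████████
█████████
█████████
█████████
♠♠·♧★♧♠??
♠♧█♠♧♠♠??
█·♧♠♠··??
♠♠♢♢··█??
♧♠♢♧♧♧♠??

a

█████████
█████████
█████████
█████████
♠♠♠·★♧♧♠?
█♠♧█♠♧♠♠?
♠█·♧♠♠··?
♧♠♠♢♢··█?
♧♧♠♢♧♧♧♠?

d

█████████
█████████
█████████
█████████
♠♠·♧★♧♠??
♠♧█♠♧♠♠??
█·♧♠♠··??
♠♠♢♢··█??
♧♠♢♧♧♧♠??

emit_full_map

♧█♠♠♠·♧★♧♠
♢♧█♠♧█♠♧♠♠
♧♠♠█·♧♠♠··
·♧♧♠♠♢♢··█
♠♠♧♧♠♢♧♧♧♠
♠♠█·█♧♠???

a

█████████
█████████
█████████
█████████
♠♠♠·★♧♧♠?
█♠♧█♠♧♠♠?
♠█·♧♠♠··?
♧♠♠♢♢··█?
♧♧♠♢♧♧♧♠?


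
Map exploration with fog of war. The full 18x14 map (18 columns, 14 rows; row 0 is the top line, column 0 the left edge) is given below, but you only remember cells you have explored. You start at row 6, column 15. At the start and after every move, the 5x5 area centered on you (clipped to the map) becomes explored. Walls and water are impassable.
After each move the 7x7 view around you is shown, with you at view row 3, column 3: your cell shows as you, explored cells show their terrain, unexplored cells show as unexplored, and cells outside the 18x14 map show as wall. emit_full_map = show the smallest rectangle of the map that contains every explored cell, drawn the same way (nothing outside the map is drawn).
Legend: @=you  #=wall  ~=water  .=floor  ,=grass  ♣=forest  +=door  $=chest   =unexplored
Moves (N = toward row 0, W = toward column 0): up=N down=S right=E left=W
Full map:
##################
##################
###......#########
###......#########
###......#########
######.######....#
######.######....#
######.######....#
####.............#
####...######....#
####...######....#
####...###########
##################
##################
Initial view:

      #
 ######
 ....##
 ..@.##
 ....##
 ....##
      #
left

       
 ######
 #....#
 #.@..#
 #....#
 .....#
       

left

       
 ######
 ##....
 ##@...
 ##....
 ......
       

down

 ######
 ##....
 ##....
 ##@...
 ......
 ##... 
       

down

 ##....
 ##....
 ##....
 ..@...
 ##... 
 ##... 
       

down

 ##....
 ##....
 ......
 ##@.. 
 ##... 
 ##### 
       

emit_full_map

#######
##....#
##....#
##....#
......#
##@..  
##...  
#####  

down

 ##....
 ......
 ##... 
 ##@.. 
 ##### 
 ##### 
       

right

##....#
......#
##.... 
##.@.. 
###### 
###### 
       

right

#....##
.....##
#....##
#..@.##
#######
#######
      #

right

....###
....###
....###
...@###
#######
#######
     ##

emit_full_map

#######
##....#
##....#
##....#
......#
##....#
##...@#
#######
#######


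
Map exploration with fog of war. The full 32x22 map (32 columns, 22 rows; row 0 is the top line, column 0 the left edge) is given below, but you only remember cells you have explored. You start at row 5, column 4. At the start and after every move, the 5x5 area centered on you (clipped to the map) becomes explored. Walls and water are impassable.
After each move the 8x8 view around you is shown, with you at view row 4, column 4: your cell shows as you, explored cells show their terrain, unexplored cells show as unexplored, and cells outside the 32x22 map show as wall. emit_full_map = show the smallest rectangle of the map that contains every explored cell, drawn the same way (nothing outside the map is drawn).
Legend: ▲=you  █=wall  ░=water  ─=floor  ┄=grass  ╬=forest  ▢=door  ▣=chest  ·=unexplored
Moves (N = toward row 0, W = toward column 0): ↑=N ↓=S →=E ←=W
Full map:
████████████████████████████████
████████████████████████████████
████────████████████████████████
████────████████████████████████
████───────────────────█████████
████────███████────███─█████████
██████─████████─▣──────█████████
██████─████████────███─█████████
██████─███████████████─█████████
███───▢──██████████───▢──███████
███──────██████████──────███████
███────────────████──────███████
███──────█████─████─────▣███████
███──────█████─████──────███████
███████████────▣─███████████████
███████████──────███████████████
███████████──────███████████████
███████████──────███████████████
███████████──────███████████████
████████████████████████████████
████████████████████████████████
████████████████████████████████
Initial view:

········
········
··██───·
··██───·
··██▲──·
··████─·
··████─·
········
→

········
········
·██────·
·██────·
·██─▲──·
·████─█·
·████─█·
········

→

········
········
██────█·
██─────·
██──▲─█·
████─██·
████─██·
········

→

········
········
█────██·
█──────·
█───▲██·
███─███·
███─███·
········

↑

········
········
··───██·
█────██·
█───▲──·
█────██·
███─███·
███─███·

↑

████████
········
··█████·
··───██·
█───▲██·
█──────·
█────██·
███─███·

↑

████████
████████
··█████·
··█████·
··──▲██·
█────██·
█──────·
█────██·

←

████████
████████
··██████
··██████
··──▲─██
██────██
██──────
██────██

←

████████
████████
··██████
··██████
··█─▲──█
·██────█
·██─────
·██────█

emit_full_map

·███████
·███████
·█─▲──██
██────██
██──────
██────██
████─███
████─███

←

████████
████████
··██████
··██████
··██▲───
··██────
··██────
··██────

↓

████████
··██████
··██████
··██────
··██▲───
··██────
··██────
··████─█

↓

··██████
··██████
··██────
··██────
··██▲───
··██────
··████─█
··████─█

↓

··██████
··██────
··██────
··██────
··██▲───
··████─█
··████─█
········

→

·███████
·██────█
·██────█
·██─────
·██─▲──█
·████─██
·████─██
········

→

████████
██────██
██────██
██──────
██──▲─██
████─███
████─███
········

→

███████·
█────██·
█────██·
█──────·
█───▲██·
███─███·
███─███·
········

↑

███████·
███████·
█────██·
█────██·
█───▲──·
█────██·
███─███·
███─███·

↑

████████
███████·
███████·
█────██·
█───▲██·
█──────·
█────██·
███─███·

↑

████████
████████
███████·
███████·
█───▲██·
█────██·
█──────·
█────██·

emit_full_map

████████
████████
██───▲██
██────██
██──────
██────██
████─███
████─███

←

████████
████████
████████
████████
██──▲─██
██────██
██──────
██────██

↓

████████
████████
████████
██────██
██──▲─██
██──────
██────██
████─███

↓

████████
████████
██────██
██────██
██──▲───
██────██
████─███
████─███

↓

████████
██────██
██────██
██──────
██──▲─██
████─███
████─███
········

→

███████·
█────██·
█────██·
█──────·
█───▲██·
███─███·
███─███·
········

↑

███████·
███████·
█────██·
█────██·
█───▲──·
█────██·
███─███·
███─███·

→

██████··
██████··
────███·
────███·
────▲──·
────███·
██─████·
██─███··

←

███████·
███████·
█────███
█────███
█───▲───
█────███
███─████
███─███·

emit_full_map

████████·
████████·
██────███
██────███
██───▲───
██────███
████─████
████─███·

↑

████████
███████·
███████·
█────███
█───▲███
█───────
█────███
███─████

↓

███████·
███████·
█────███
█────███
█───▲───
█────███
███─████
███─███·

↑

████████
███████·
███████·
█────███
█───▲███
█───────
█────███
███─████

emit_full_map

████████·
████████·
██────███
██───▲███
██───────
██────███
████─████
████─███·


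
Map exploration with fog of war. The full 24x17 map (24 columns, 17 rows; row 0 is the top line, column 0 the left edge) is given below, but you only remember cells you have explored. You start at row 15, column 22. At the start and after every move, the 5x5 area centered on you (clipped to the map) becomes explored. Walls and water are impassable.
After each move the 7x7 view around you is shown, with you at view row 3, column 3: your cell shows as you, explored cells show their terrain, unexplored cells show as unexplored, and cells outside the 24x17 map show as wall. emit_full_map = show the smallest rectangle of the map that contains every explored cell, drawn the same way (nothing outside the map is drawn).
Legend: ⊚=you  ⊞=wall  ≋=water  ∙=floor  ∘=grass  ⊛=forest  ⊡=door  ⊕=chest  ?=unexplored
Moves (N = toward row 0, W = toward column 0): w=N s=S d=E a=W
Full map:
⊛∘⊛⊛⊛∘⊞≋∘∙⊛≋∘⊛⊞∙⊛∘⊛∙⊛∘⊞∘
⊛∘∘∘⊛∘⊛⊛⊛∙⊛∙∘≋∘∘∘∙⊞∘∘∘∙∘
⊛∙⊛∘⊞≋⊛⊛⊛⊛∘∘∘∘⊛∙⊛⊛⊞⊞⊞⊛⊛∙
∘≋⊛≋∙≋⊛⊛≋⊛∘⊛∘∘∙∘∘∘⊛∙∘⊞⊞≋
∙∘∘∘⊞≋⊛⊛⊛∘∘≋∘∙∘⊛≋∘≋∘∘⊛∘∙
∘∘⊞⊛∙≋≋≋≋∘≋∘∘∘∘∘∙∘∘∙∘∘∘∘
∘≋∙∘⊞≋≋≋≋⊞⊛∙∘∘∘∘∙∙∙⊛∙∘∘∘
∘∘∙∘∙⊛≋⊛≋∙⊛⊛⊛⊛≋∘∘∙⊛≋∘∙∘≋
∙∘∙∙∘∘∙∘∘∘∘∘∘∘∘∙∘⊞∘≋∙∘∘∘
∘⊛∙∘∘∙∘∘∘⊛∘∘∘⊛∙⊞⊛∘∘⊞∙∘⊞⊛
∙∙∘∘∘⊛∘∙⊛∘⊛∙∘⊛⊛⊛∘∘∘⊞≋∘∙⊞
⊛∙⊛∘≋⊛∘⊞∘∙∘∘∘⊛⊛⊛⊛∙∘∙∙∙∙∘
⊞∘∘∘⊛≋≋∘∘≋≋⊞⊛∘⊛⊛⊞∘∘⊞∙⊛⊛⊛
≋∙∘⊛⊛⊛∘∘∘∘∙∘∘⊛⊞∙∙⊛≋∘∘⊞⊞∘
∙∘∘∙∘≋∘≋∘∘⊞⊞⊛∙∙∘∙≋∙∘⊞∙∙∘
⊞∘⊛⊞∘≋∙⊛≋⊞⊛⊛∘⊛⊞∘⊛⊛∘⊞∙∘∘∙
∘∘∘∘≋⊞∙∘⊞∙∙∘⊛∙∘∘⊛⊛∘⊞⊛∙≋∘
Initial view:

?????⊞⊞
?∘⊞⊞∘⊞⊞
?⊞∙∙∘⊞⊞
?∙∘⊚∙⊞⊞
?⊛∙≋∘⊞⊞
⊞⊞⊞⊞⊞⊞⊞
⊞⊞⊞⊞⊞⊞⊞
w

?????⊞⊞
?∙⊛⊛⊛⊞⊞
?∘⊞⊞∘⊞⊞
?⊞∙⊚∘⊞⊞
?∙∘∘∙⊞⊞
?⊛∙≋∘⊞⊞
⊞⊞⊞⊞⊞⊞⊞

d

????⊞⊞⊞
∙⊛⊛⊛⊞⊞⊞
∘⊞⊞∘⊞⊞⊞
⊞∙∙⊚⊞⊞⊞
∙∘∘∙⊞⊞⊞
⊛∙≋∘⊞⊞⊞
⊞⊞⊞⊞⊞⊞⊞

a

?????⊞⊞
?∙⊛⊛⊛⊞⊞
?∘⊞⊞∘⊞⊞
?⊞∙⊚∘⊞⊞
?∙∘∘∙⊞⊞
?⊛∙≋∘⊞⊞
⊞⊞⊞⊞⊞⊞⊞

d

????⊞⊞⊞
∙⊛⊛⊛⊞⊞⊞
∘⊞⊞∘⊞⊞⊞
⊞∙∙⊚⊞⊞⊞
∙∘∘∙⊞⊞⊞
⊛∙≋∘⊞⊞⊞
⊞⊞⊞⊞⊞⊞⊞

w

????⊞⊞⊞
?∙∙∘⊞⊞⊞
∙⊛⊛⊛⊞⊞⊞
∘⊞⊞⊚⊞⊞⊞
⊞∙∙∘⊞⊞⊞
∙∘∘∙⊞⊞⊞
⊛∙≋∘⊞⊞⊞

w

????⊞⊞⊞
?∘∙⊞⊞⊞⊞
?∙∙∘⊞⊞⊞
∙⊛⊛⊚⊞⊞⊞
∘⊞⊞∘⊞⊞⊞
⊞∙∙∘⊞⊞⊞
∙∘∘∙⊞⊞⊞

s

?∘∙⊞⊞⊞⊞
?∙∙∘⊞⊞⊞
∙⊛⊛⊛⊞⊞⊞
∘⊞⊞⊚⊞⊞⊞
⊞∙∙∘⊞⊞⊞
∙∘∘∙⊞⊞⊞
⊛∙≋∘⊞⊞⊞

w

????⊞⊞⊞
?∘∙⊞⊞⊞⊞
?∙∙∘⊞⊞⊞
∙⊛⊛⊚⊞⊞⊞
∘⊞⊞∘⊞⊞⊞
⊞∙∙∘⊞⊞⊞
∙∘∘∙⊞⊞⊞

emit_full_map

?∘∙⊞
?∙∙∘
∙⊛⊛⊚
∘⊞⊞∘
⊞∙∙∘
∙∘∘∙
⊛∙≋∘

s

?∘∙⊞⊞⊞⊞
?∙∙∘⊞⊞⊞
∙⊛⊛⊛⊞⊞⊞
∘⊞⊞⊚⊞⊞⊞
⊞∙∙∘⊞⊞⊞
∙∘∘∙⊞⊞⊞
⊛∙≋∘⊞⊞⊞


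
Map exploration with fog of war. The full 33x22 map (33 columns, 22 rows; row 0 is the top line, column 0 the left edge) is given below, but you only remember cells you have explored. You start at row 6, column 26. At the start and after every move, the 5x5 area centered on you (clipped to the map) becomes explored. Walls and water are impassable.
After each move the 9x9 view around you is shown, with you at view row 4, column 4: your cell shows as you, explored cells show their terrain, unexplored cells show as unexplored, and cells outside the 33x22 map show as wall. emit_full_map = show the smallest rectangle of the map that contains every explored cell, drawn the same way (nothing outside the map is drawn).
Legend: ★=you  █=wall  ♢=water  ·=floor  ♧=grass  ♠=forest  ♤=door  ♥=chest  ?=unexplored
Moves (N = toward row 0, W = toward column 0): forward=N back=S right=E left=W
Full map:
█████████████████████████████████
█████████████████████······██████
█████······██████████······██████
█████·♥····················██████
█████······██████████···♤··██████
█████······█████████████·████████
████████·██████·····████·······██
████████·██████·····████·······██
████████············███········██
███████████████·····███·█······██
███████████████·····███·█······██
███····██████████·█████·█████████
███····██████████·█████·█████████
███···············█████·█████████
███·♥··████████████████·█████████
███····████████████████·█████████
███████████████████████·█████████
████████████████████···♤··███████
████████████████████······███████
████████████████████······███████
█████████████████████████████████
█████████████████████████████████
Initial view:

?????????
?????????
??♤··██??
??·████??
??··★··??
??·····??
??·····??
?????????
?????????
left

?????????
?????????
??·♤··██?
??█·████?
??█·★···?
??█·····?
??······?
?????????
?????????

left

?????????
?????????
??··♤··██
??██·████
??██★····
??██·····
??█······
?????????
?????????

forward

?????????
?????????
??·····??
??··♤··██
??██★████
??██·····
??██·····
??█······
?????????

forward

?????????
?????????
??·····??
??·····??
??··★··██
??██·████
??██·····
??██·····
??█······

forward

█████████
?????????
??·····??
??·····??
??··★··??
??··♤··██
??██·████
??██·····
??██·····

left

█████████
?????????
??······?
??······?
??··★···?
??···♤··█
??███·███
???██····
???██····

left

█████████
?????????
??█······
??█······
??··★····
??█···♤··
??████·██
????██···
????██···

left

█████████
?????????
??██·····
??██·····
??··★····
??██···♤·
??█████·█
?????██··
?????██··

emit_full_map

██······??
██······??
··★·····??
██···♤··██
█████·████
???██·····
???██·····
???█······

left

█████████
?????????
??███····
??███····
??··★····
??███···♤
??██████·
??????██·
??????██·

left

█████████
?????????
??████···
??████···
??··★····
??████···
??███████
???????██
???????██

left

█████████
?????????
??█████··
??█████··
??··★····
??█████··
??███████
????????█
????????█

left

█████████
?????????
??██████·
??██████·
??··★····
??██████·
??███████
?????????
?????????

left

█████████
?????????
??███████
??███████
??··★····
??███████
??███████
?????????
?????????

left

█████████
?????????
??███████
??███████
??··★····
??███████
??███████
?????????
?????????

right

█████████
?????????
?████████
?████████
?···★····
?████████
?████████
?????????
?????????


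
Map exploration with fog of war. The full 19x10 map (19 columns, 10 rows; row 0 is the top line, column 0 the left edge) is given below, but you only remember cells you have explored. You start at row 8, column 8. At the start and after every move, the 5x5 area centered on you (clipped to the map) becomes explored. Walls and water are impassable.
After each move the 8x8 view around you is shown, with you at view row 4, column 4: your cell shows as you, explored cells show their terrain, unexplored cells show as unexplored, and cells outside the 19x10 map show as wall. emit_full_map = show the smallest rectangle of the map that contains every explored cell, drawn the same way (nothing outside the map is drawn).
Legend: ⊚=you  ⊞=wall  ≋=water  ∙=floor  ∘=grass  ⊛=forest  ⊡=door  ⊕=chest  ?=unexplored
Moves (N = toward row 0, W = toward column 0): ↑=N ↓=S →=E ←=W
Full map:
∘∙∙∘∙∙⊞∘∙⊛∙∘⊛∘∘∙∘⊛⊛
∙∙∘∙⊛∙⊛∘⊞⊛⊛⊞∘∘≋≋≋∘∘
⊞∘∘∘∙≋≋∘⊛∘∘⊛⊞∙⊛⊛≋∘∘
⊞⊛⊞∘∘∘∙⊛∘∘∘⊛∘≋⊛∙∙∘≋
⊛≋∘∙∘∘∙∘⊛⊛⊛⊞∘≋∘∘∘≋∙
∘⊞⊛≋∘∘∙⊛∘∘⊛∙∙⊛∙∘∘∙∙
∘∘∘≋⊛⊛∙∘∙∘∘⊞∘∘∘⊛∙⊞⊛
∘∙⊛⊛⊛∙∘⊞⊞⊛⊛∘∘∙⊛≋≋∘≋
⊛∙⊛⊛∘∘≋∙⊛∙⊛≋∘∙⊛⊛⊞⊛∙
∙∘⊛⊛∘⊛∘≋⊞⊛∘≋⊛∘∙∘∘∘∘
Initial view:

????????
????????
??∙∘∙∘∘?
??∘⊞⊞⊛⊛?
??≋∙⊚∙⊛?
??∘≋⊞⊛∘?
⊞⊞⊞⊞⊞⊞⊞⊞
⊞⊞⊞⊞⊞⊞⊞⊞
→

????????
????????
?∙∘∙∘∘⊞?
?∘⊞⊞⊛⊛∘?
?≋∙⊛⊚⊛≋?
?∘≋⊞⊛∘≋?
⊞⊞⊞⊞⊞⊞⊞⊞
⊞⊞⊞⊞⊞⊞⊞⊞

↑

????????
????????
??⊛∘∘⊛∙?
?∙∘∙∘∘⊞?
?∘⊞⊞⊚⊛∘?
?≋∙⊛∙⊛≋?
?∘≋⊞⊛∘≋?
⊞⊞⊞⊞⊞⊞⊞⊞

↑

????????
????????
??∘⊛⊛⊛⊞?
??⊛∘∘⊛∙?
?∙∘∙⊚∘⊞?
?∘⊞⊞⊛⊛∘?
?≋∙⊛∙⊛≋?
?∘≋⊞⊛∘≋?

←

????????
????????
??∙∘⊛⊛⊛⊞
??∙⊛∘∘⊛∙
??∙∘⊚∘∘⊞
??∘⊞⊞⊛⊛∘
??≋∙⊛∙⊛≋
??∘≋⊞⊛∘≋

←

????????
????????
??∘∙∘⊛⊛⊛
??∘∙⊛∘∘⊛
??⊛∙⊚∙∘∘
??∙∘⊞⊞⊛⊛
??∘≋∙⊛∙⊛
???∘≋⊞⊛∘

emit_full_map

∘∙∘⊛⊛⊛⊞
∘∙⊛∘∘⊛∙
⊛∙⊚∙∘∘⊞
∙∘⊞⊞⊛⊛∘
∘≋∙⊛∙⊛≋
?∘≋⊞⊛∘≋

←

????????
????????
??∘∘∙∘⊛⊛
??∘∘∙⊛∘∘
??⊛⊛⊚∘∙∘
??⊛∙∘⊞⊞⊛
??∘∘≋∙⊛∙
????∘≋⊞⊛

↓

????????
??∘∘∙∘⊛⊛
??∘∘∙⊛∘∘
??⊛⊛∙∘∙∘
??⊛∙⊚⊞⊞⊛
??∘∘≋∙⊛∙
??∘⊛∘≋⊞⊛
⊞⊞⊞⊞⊞⊞⊞⊞

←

????????
???∘∘∙∘⊛
??≋∘∘∙⊛∘
??≋⊛⊛∙∘∙
??⊛⊛⊚∘⊞⊞
??⊛∘∘≋∙⊛
??⊛∘⊛∘≋⊞
⊞⊞⊞⊞⊞⊞⊞⊞

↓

???∘∘∙∘⊛
??≋∘∘∙⊛∘
??≋⊛⊛∙∘∙
??⊛⊛∙∘⊞⊞
??⊛∘⊚≋∙⊛
??⊛∘⊛∘≋⊞
⊞⊞⊞⊞⊞⊞⊞⊞
⊞⊞⊞⊞⊞⊞⊞⊞

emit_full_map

?∘∘∙∘⊛⊛⊛⊞
≋∘∘∙⊛∘∘⊛∙
≋⊛⊛∙∘∙∘∘⊞
⊛⊛∙∘⊞⊞⊛⊛∘
⊛∘⊚≋∙⊛∙⊛≋
⊛∘⊛∘≋⊞⊛∘≋


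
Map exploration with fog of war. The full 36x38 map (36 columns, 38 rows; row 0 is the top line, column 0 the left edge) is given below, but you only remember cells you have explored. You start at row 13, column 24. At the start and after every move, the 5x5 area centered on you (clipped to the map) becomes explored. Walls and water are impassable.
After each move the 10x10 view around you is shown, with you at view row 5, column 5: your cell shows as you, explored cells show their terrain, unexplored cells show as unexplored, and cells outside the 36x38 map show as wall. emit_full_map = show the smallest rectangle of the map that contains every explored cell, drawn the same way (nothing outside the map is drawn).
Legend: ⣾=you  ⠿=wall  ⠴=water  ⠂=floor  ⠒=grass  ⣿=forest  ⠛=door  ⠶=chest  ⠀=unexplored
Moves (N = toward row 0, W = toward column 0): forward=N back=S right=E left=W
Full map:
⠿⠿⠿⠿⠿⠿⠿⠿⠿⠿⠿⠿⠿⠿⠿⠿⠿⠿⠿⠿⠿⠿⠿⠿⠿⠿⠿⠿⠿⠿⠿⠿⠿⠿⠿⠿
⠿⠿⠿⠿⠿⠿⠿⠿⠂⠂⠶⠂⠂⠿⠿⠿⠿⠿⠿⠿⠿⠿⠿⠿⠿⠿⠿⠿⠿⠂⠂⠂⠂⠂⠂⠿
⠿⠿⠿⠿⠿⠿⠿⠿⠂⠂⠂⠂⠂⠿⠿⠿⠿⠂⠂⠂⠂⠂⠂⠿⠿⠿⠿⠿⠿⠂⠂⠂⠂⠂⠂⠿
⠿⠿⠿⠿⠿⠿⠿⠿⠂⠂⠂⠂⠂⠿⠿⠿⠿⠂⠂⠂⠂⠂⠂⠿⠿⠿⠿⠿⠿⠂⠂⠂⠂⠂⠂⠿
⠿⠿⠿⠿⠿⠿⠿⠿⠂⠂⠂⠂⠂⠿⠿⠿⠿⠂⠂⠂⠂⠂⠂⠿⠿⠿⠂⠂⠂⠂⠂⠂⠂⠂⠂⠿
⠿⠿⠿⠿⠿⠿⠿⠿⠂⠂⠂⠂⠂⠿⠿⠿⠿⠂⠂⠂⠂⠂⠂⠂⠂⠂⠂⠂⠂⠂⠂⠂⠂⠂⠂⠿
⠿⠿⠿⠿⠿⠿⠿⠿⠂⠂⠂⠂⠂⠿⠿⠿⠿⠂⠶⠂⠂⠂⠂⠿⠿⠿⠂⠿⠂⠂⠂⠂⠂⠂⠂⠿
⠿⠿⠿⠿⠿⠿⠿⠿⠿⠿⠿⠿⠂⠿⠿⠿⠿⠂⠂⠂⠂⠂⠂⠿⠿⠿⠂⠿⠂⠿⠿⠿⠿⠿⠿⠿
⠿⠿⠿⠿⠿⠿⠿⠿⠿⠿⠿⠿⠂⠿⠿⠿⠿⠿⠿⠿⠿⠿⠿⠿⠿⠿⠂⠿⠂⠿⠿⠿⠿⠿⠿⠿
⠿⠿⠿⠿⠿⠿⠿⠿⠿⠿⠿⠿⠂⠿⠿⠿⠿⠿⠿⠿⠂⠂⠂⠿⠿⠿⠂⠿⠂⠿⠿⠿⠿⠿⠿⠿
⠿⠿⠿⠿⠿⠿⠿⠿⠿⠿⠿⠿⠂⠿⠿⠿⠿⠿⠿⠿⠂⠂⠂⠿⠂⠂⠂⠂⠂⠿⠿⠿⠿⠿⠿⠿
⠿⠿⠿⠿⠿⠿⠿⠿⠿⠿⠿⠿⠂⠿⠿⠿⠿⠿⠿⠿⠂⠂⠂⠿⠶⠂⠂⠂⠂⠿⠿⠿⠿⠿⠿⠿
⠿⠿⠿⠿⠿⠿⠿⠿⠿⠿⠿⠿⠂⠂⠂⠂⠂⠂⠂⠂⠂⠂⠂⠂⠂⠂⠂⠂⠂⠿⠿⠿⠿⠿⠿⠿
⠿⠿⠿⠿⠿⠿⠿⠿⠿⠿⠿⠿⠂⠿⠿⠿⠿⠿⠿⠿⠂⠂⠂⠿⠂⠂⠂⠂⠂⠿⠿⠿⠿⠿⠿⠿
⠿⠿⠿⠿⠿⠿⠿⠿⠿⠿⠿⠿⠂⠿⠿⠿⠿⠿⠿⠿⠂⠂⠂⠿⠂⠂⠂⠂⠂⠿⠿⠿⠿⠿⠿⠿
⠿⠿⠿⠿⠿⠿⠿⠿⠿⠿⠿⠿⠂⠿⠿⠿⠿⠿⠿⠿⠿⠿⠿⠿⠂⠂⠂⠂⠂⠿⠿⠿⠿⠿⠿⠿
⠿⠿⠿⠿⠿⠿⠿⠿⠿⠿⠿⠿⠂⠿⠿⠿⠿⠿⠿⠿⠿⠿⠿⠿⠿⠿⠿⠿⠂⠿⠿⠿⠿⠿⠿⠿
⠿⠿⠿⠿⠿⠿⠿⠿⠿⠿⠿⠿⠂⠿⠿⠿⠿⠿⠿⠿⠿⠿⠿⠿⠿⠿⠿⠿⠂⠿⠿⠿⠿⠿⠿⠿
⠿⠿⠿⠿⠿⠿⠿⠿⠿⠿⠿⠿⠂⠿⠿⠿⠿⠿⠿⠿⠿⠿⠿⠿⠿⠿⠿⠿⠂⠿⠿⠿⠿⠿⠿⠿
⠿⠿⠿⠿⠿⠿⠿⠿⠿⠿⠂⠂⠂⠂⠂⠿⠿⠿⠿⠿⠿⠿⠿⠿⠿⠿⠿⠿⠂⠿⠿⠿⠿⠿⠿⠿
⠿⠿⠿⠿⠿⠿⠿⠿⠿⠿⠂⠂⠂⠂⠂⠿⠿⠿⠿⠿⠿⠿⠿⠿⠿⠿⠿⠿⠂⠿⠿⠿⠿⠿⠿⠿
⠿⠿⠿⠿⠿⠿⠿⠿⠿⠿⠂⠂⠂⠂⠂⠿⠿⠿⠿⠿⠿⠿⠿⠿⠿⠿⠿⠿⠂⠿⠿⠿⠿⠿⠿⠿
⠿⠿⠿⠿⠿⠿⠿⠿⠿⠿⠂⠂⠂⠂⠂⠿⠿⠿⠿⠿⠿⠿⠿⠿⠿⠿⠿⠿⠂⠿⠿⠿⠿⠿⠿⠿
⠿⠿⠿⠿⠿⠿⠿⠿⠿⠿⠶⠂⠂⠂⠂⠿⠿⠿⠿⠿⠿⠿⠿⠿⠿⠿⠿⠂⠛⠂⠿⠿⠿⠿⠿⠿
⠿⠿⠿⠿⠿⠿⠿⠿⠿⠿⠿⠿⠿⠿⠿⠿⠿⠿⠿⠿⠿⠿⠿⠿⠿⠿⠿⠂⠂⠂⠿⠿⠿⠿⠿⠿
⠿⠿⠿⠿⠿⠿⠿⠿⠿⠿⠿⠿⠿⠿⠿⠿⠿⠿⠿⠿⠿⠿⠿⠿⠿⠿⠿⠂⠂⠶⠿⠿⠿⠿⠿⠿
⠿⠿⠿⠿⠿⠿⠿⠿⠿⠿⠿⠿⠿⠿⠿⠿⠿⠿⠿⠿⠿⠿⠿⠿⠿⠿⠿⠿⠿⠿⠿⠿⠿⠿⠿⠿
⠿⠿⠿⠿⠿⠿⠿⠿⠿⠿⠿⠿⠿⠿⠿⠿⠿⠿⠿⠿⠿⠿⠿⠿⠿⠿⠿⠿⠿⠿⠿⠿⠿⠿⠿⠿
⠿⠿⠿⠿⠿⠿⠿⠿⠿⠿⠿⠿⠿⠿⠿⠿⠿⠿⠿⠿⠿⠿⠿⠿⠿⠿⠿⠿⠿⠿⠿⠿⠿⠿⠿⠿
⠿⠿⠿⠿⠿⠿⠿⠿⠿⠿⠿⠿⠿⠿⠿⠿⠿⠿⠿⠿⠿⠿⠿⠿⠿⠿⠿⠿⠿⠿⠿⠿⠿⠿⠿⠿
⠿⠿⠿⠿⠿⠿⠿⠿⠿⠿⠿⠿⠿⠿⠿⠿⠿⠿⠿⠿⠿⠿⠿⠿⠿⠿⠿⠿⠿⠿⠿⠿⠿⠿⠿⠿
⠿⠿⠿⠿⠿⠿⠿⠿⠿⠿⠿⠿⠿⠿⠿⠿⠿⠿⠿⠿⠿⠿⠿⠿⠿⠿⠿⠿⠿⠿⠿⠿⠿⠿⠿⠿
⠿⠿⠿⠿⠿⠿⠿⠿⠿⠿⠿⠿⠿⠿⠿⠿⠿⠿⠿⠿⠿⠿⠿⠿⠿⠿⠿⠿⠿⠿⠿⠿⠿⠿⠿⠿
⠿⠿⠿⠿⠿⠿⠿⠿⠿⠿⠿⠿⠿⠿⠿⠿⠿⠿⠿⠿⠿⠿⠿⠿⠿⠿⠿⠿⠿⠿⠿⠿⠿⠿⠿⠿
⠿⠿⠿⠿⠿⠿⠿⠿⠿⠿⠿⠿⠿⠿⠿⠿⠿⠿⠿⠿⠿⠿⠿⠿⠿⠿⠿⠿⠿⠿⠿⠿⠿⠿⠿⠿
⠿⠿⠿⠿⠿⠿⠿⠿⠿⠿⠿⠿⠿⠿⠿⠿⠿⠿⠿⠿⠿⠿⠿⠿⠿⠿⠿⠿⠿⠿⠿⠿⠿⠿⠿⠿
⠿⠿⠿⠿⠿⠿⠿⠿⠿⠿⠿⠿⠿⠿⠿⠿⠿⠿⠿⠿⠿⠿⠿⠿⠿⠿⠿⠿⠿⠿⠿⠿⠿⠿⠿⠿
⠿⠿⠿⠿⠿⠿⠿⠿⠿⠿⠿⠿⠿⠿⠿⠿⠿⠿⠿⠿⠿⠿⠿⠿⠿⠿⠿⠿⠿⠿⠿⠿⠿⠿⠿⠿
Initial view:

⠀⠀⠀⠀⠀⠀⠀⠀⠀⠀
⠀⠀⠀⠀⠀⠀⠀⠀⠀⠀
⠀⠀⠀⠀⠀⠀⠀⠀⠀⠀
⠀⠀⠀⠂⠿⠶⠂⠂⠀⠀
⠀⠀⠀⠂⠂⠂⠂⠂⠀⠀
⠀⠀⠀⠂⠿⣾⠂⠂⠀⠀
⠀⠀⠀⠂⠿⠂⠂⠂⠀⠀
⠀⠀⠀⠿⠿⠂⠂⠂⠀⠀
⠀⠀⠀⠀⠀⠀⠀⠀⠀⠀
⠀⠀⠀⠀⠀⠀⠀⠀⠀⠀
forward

⠀⠀⠀⠀⠀⠀⠀⠀⠀⠀
⠀⠀⠀⠀⠀⠀⠀⠀⠀⠀
⠀⠀⠀⠀⠀⠀⠀⠀⠀⠀
⠀⠀⠀⠂⠿⠂⠂⠂⠀⠀
⠀⠀⠀⠂⠿⠶⠂⠂⠀⠀
⠀⠀⠀⠂⠂⣾⠂⠂⠀⠀
⠀⠀⠀⠂⠿⠂⠂⠂⠀⠀
⠀⠀⠀⠂⠿⠂⠂⠂⠀⠀
⠀⠀⠀⠿⠿⠂⠂⠂⠀⠀
⠀⠀⠀⠀⠀⠀⠀⠀⠀⠀

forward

⠀⠀⠀⠀⠀⠀⠀⠀⠀⠀
⠀⠀⠀⠀⠀⠀⠀⠀⠀⠀
⠀⠀⠀⠀⠀⠀⠀⠀⠀⠀
⠀⠀⠀⠂⠿⠿⠿⠂⠀⠀
⠀⠀⠀⠂⠿⠂⠂⠂⠀⠀
⠀⠀⠀⠂⠿⣾⠂⠂⠀⠀
⠀⠀⠀⠂⠂⠂⠂⠂⠀⠀
⠀⠀⠀⠂⠿⠂⠂⠂⠀⠀
⠀⠀⠀⠂⠿⠂⠂⠂⠀⠀
⠀⠀⠀⠿⠿⠂⠂⠂⠀⠀

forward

⠀⠀⠀⠀⠀⠀⠀⠀⠀⠀
⠀⠀⠀⠀⠀⠀⠀⠀⠀⠀
⠀⠀⠀⠀⠀⠀⠀⠀⠀⠀
⠀⠀⠀⠿⠿⠿⠿⠂⠀⠀
⠀⠀⠀⠂⠿⠿⠿⠂⠀⠀
⠀⠀⠀⠂⠿⣾⠂⠂⠀⠀
⠀⠀⠀⠂⠿⠶⠂⠂⠀⠀
⠀⠀⠀⠂⠂⠂⠂⠂⠀⠀
⠀⠀⠀⠂⠿⠂⠂⠂⠀⠀
⠀⠀⠀⠂⠿⠂⠂⠂⠀⠀

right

⠀⠀⠀⠀⠀⠀⠀⠀⠀⠀
⠀⠀⠀⠀⠀⠀⠀⠀⠀⠀
⠀⠀⠀⠀⠀⠀⠀⠀⠀⠀
⠀⠀⠿⠿⠿⠿⠂⠿⠀⠀
⠀⠀⠂⠿⠿⠿⠂⠿⠀⠀
⠀⠀⠂⠿⠂⣾⠂⠂⠀⠀
⠀⠀⠂⠿⠶⠂⠂⠂⠀⠀
⠀⠀⠂⠂⠂⠂⠂⠂⠀⠀
⠀⠀⠂⠿⠂⠂⠂⠀⠀⠀
⠀⠀⠂⠿⠂⠂⠂⠀⠀⠀

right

⠀⠀⠀⠀⠀⠀⠀⠀⠀⠀
⠀⠀⠀⠀⠀⠀⠀⠀⠀⠀
⠀⠀⠀⠀⠀⠀⠀⠀⠀⠀
⠀⠿⠿⠿⠿⠂⠿⠂⠀⠀
⠀⠂⠿⠿⠿⠂⠿⠂⠀⠀
⠀⠂⠿⠂⠂⣾⠂⠂⠀⠀
⠀⠂⠿⠶⠂⠂⠂⠂⠀⠀
⠀⠂⠂⠂⠂⠂⠂⠂⠀⠀
⠀⠂⠿⠂⠂⠂⠀⠀⠀⠀
⠀⠂⠿⠂⠂⠂⠀⠀⠀⠀

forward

⠀⠀⠀⠀⠀⠀⠀⠀⠀⠀
⠀⠀⠀⠀⠀⠀⠀⠀⠀⠀
⠀⠀⠀⠀⠀⠀⠀⠀⠀⠀
⠀⠀⠀⠿⠿⠂⠿⠂⠀⠀
⠀⠿⠿⠿⠿⠂⠿⠂⠀⠀
⠀⠂⠿⠿⠿⣾⠿⠂⠀⠀
⠀⠂⠿⠂⠂⠂⠂⠂⠀⠀
⠀⠂⠿⠶⠂⠂⠂⠂⠀⠀
⠀⠂⠂⠂⠂⠂⠂⠂⠀⠀
⠀⠂⠿⠂⠂⠂⠀⠀⠀⠀

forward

⠀⠀⠀⠀⠀⠀⠀⠀⠀⠀
⠀⠀⠀⠀⠀⠀⠀⠀⠀⠀
⠀⠀⠀⠀⠀⠀⠀⠀⠀⠀
⠀⠀⠀⠿⠿⠂⠿⠂⠀⠀
⠀⠀⠀⠿⠿⠂⠿⠂⠀⠀
⠀⠿⠿⠿⠿⣾⠿⠂⠀⠀
⠀⠂⠿⠿⠿⠂⠿⠂⠀⠀
⠀⠂⠿⠂⠂⠂⠂⠂⠀⠀
⠀⠂⠿⠶⠂⠂⠂⠂⠀⠀
⠀⠂⠂⠂⠂⠂⠂⠂⠀⠀

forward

⠀⠀⠀⠀⠀⠀⠀⠀⠀⠀
⠀⠀⠀⠀⠀⠀⠀⠀⠀⠀
⠀⠀⠀⠀⠀⠀⠀⠀⠀⠀
⠀⠀⠀⠂⠂⠂⠂⠂⠀⠀
⠀⠀⠀⠿⠿⠂⠿⠂⠀⠀
⠀⠀⠀⠿⠿⣾⠿⠂⠀⠀
⠀⠿⠿⠿⠿⠂⠿⠂⠀⠀
⠀⠂⠿⠿⠿⠂⠿⠂⠀⠀
⠀⠂⠿⠂⠂⠂⠂⠂⠀⠀
⠀⠂⠿⠶⠂⠂⠂⠂⠀⠀

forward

⠀⠀⠀⠀⠀⠀⠀⠀⠀⠀
⠀⠀⠀⠀⠀⠀⠀⠀⠀⠀
⠀⠀⠀⠀⠀⠀⠀⠀⠀⠀
⠀⠀⠀⠿⠿⠂⠂⠂⠀⠀
⠀⠀⠀⠂⠂⠂⠂⠂⠀⠀
⠀⠀⠀⠿⠿⣾⠿⠂⠀⠀
⠀⠀⠀⠿⠿⠂⠿⠂⠀⠀
⠀⠿⠿⠿⠿⠂⠿⠂⠀⠀
⠀⠂⠿⠿⠿⠂⠿⠂⠀⠀
⠀⠂⠿⠂⠂⠂⠂⠂⠀⠀

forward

⠀⠀⠀⠀⠀⠀⠀⠀⠀⠀
⠀⠀⠀⠀⠀⠀⠀⠀⠀⠀
⠀⠀⠀⠀⠀⠀⠀⠀⠀⠀
⠀⠀⠀⠿⠿⠿⠿⠿⠀⠀
⠀⠀⠀⠿⠿⠂⠂⠂⠀⠀
⠀⠀⠀⠂⠂⣾⠂⠂⠀⠀
⠀⠀⠀⠿⠿⠂⠿⠂⠀⠀
⠀⠀⠀⠿⠿⠂⠿⠂⠀⠀
⠀⠿⠿⠿⠿⠂⠿⠂⠀⠀
⠀⠂⠿⠿⠿⠂⠿⠂⠀⠀

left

⠀⠀⠀⠀⠀⠀⠀⠀⠀⠀
⠀⠀⠀⠀⠀⠀⠀⠀⠀⠀
⠀⠀⠀⠀⠀⠀⠀⠀⠀⠀
⠀⠀⠀⠿⠿⠿⠿⠿⠿⠀
⠀⠀⠀⠿⠿⠿⠂⠂⠂⠀
⠀⠀⠀⠂⠂⣾⠂⠂⠂⠀
⠀⠀⠀⠿⠿⠿⠂⠿⠂⠀
⠀⠀⠀⠿⠿⠿⠂⠿⠂⠀
⠀⠀⠿⠿⠿⠿⠂⠿⠂⠀
⠀⠀⠂⠿⠿⠿⠂⠿⠂⠀

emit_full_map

⠀⠿⠿⠿⠿⠿⠿
⠀⠿⠿⠿⠂⠂⠂
⠀⠂⠂⣾⠂⠂⠂
⠀⠿⠿⠿⠂⠿⠂
⠀⠿⠿⠿⠂⠿⠂
⠿⠿⠿⠿⠂⠿⠂
⠂⠿⠿⠿⠂⠿⠂
⠂⠿⠂⠂⠂⠂⠂
⠂⠿⠶⠂⠂⠂⠂
⠂⠂⠂⠂⠂⠂⠂
⠂⠿⠂⠂⠂⠀⠀
⠂⠿⠂⠂⠂⠀⠀
⠿⠿⠂⠂⠂⠀⠀

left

⠀⠀⠀⠀⠀⠀⠀⠀⠀⠀
⠀⠀⠀⠀⠀⠀⠀⠀⠀⠀
⠀⠀⠀⠀⠀⠀⠀⠀⠀⠀
⠀⠀⠀⠂⠿⠿⠿⠿⠿⠿
⠀⠀⠀⠂⠿⠿⠿⠂⠂⠂
⠀⠀⠀⠂⠂⣾⠂⠂⠂⠂
⠀⠀⠀⠂⠿⠿⠿⠂⠿⠂
⠀⠀⠀⠂⠿⠿⠿⠂⠿⠂
⠀⠀⠀⠿⠿⠿⠿⠂⠿⠂
⠀⠀⠀⠂⠿⠿⠿⠂⠿⠂

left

⠀⠀⠀⠀⠀⠀⠀⠀⠀⠀
⠀⠀⠀⠀⠀⠀⠀⠀⠀⠀
⠀⠀⠀⠀⠀⠀⠀⠀⠀⠀
⠀⠀⠀⠂⠂⠿⠿⠿⠿⠿
⠀⠀⠀⠂⠂⠿⠿⠿⠂⠂
⠀⠀⠀⠂⠂⣾⠂⠂⠂⠂
⠀⠀⠀⠂⠂⠿⠿⠿⠂⠿
⠀⠀⠀⠂⠂⠿⠿⠿⠂⠿
⠀⠀⠀⠀⠿⠿⠿⠿⠂⠿
⠀⠀⠀⠀⠂⠿⠿⠿⠂⠿

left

⠀⠀⠀⠀⠀⠀⠀⠀⠀⠀
⠀⠀⠀⠀⠀⠀⠀⠀⠀⠀
⠀⠀⠀⠀⠀⠀⠀⠀⠀⠀
⠀⠀⠀⠂⠂⠂⠿⠿⠿⠿
⠀⠀⠀⠂⠂⠂⠿⠿⠿⠂
⠀⠀⠀⠂⠂⣾⠂⠂⠂⠂
⠀⠀⠀⠂⠂⠂⠿⠿⠿⠂
⠀⠀⠀⠂⠂⠂⠿⠿⠿⠂
⠀⠀⠀⠀⠀⠿⠿⠿⠿⠂
⠀⠀⠀⠀⠀⠂⠿⠿⠿⠂

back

⠀⠀⠀⠀⠀⠀⠀⠀⠀⠀
⠀⠀⠀⠀⠀⠀⠀⠀⠀⠀
⠀⠀⠀⠂⠂⠂⠿⠿⠿⠿
⠀⠀⠀⠂⠂⠂⠿⠿⠿⠂
⠀⠀⠀⠂⠂⠂⠂⠂⠂⠂
⠀⠀⠀⠂⠂⣾⠿⠿⠿⠂
⠀⠀⠀⠂⠂⠂⠿⠿⠿⠂
⠀⠀⠀⠿⠿⠿⠿⠿⠿⠂
⠀⠀⠀⠀⠀⠂⠿⠿⠿⠂
⠀⠀⠀⠀⠀⠂⠿⠂⠂⠂

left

⠀⠀⠀⠀⠀⠀⠀⠀⠀⠀
⠀⠀⠀⠀⠀⠀⠀⠀⠀⠀
⠀⠀⠀⠀⠂⠂⠂⠿⠿⠿
⠀⠀⠀⠂⠂⠂⠂⠿⠿⠿
⠀⠀⠀⠂⠂⠂⠂⠂⠂⠂
⠀⠀⠀⠂⠂⣾⠂⠿⠿⠿
⠀⠀⠀⠂⠂⠂⠂⠿⠿⠿
⠀⠀⠀⠿⠿⠿⠿⠿⠿⠿
⠀⠀⠀⠀⠀⠀⠂⠿⠿⠿
⠀⠀⠀⠀⠀⠀⠂⠿⠂⠂

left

⠀⠀⠀⠀⠀⠀⠀⠀⠀⠀
⠀⠀⠀⠀⠀⠀⠀⠀⠀⠀
⠀⠀⠀⠀⠀⠂⠂⠂⠿⠿
⠀⠀⠀⠂⠂⠂⠂⠂⠿⠿
⠀⠀⠀⠂⠂⠂⠂⠂⠂⠂
⠀⠀⠀⠶⠂⣾⠂⠂⠿⠿
⠀⠀⠀⠂⠂⠂⠂⠂⠿⠿
⠀⠀⠀⠿⠿⠿⠿⠿⠿⠿
⠀⠀⠀⠀⠀⠀⠀⠂⠿⠿
⠀⠀⠀⠀⠀⠀⠀⠂⠿⠂

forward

⠀⠀⠀⠀⠀⠀⠀⠀⠀⠀
⠀⠀⠀⠀⠀⠀⠀⠀⠀⠀
⠀⠀⠀⠀⠀⠀⠀⠀⠀⠀
⠀⠀⠀⠂⠂⠂⠂⠂⠿⠿
⠀⠀⠀⠂⠂⠂⠂⠂⠿⠿
⠀⠀⠀⠂⠂⣾⠂⠂⠂⠂
⠀⠀⠀⠶⠂⠂⠂⠂⠿⠿
⠀⠀⠀⠂⠂⠂⠂⠂⠿⠿
⠀⠀⠀⠿⠿⠿⠿⠿⠿⠿
⠀⠀⠀⠀⠀⠀⠀⠂⠿⠿

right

⠀⠀⠀⠀⠀⠀⠀⠀⠀⠀
⠀⠀⠀⠀⠀⠀⠀⠀⠀⠀
⠀⠀⠀⠀⠀⠀⠀⠀⠀⠀
⠀⠀⠂⠂⠂⠂⠂⠿⠿⠿
⠀⠀⠂⠂⠂⠂⠂⠿⠿⠿
⠀⠀⠂⠂⠂⣾⠂⠂⠂⠂
⠀⠀⠶⠂⠂⠂⠂⠿⠿⠿
⠀⠀⠂⠂⠂⠂⠂⠿⠿⠿
⠀⠀⠿⠿⠿⠿⠿⠿⠿⠿
⠀⠀⠀⠀⠀⠀⠂⠿⠿⠿

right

⠀⠀⠀⠀⠀⠀⠀⠀⠀⠀
⠀⠀⠀⠀⠀⠀⠀⠀⠀⠀
⠀⠀⠀⠀⠀⠀⠀⠀⠀⠀
⠀⠂⠂⠂⠂⠂⠿⠿⠿⠿
⠀⠂⠂⠂⠂⠂⠿⠿⠿⠂
⠀⠂⠂⠂⠂⣾⠂⠂⠂⠂
⠀⠶⠂⠂⠂⠂⠿⠿⠿⠂
⠀⠂⠂⠂⠂⠂⠿⠿⠿⠂
⠀⠿⠿⠿⠿⠿⠿⠿⠿⠂
⠀⠀⠀⠀⠀⠂⠿⠿⠿⠂

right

⠀⠀⠀⠀⠀⠀⠀⠀⠀⠀
⠀⠀⠀⠀⠀⠀⠀⠀⠀⠀
⠀⠀⠀⠀⠀⠀⠀⠀⠀⠀
⠂⠂⠂⠂⠂⠿⠿⠿⠿⠿
⠂⠂⠂⠂⠂⠿⠿⠿⠂⠂
⠂⠂⠂⠂⠂⣾⠂⠂⠂⠂
⠶⠂⠂⠂⠂⠿⠿⠿⠂⠿
⠂⠂⠂⠂⠂⠿⠿⠿⠂⠿
⠿⠿⠿⠿⠿⠿⠿⠿⠂⠿
⠀⠀⠀⠀⠂⠿⠿⠿⠂⠿

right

⠀⠀⠀⠀⠀⠀⠀⠀⠀⠀
⠀⠀⠀⠀⠀⠀⠀⠀⠀⠀
⠀⠀⠀⠀⠀⠀⠀⠀⠀⠀
⠂⠂⠂⠂⠿⠿⠿⠿⠿⠿
⠂⠂⠂⠂⠿⠿⠿⠂⠂⠂
⠂⠂⠂⠂⠂⣾⠂⠂⠂⠂
⠂⠂⠂⠂⠿⠿⠿⠂⠿⠂
⠂⠂⠂⠂⠿⠿⠿⠂⠿⠂
⠿⠿⠿⠿⠿⠿⠿⠂⠿⠂
⠀⠀⠀⠂⠿⠿⠿⠂⠿⠂

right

⠀⠀⠀⠀⠀⠀⠀⠀⠀⠀
⠀⠀⠀⠀⠀⠀⠀⠀⠀⠀
⠀⠀⠀⠀⠀⠀⠀⠀⠀⠀
⠂⠂⠂⠿⠿⠿⠿⠿⠿⠀
⠂⠂⠂⠿⠿⠿⠂⠂⠂⠀
⠂⠂⠂⠂⠂⣾⠂⠂⠂⠀
⠂⠂⠂⠿⠿⠿⠂⠿⠂⠀
⠂⠂⠂⠿⠿⠿⠂⠿⠂⠀
⠿⠿⠿⠿⠿⠿⠂⠿⠂⠀
⠀⠀⠂⠿⠿⠿⠂⠿⠂⠀

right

⠀⠀⠀⠀⠀⠀⠀⠀⠀⠀
⠀⠀⠀⠀⠀⠀⠀⠀⠀⠀
⠀⠀⠀⠀⠀⠀⠀⠀⠀⠀
⠂⠂⠿⠿⠿⠿⠿⠿⠀⠀
⠂⠂⠿⠿⠿⠂⠂⠂⠀⠀
⠂⠂⠂⠂⠂⣾⠂⠂⠀⠀
⠂⠂⠿⠿⠿⠂⠿⠂⠀⠀
⠂⠂⠿⠿⠿⠂⠿⠂⠀⠀
⠿⠿⠿⠿⠿⠂⠿⠂⠀⠀
⠀⠂⠿⠿⠿⠂⠿⠂⠀⠀

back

⠀⠀⠀⠀⠀⠀⠀⠀⠀⠀
⠀⠀⠀⠀⠀⠀⠀⠀⠀⠀
⠂⠂⠿⠿⠿⠿⠿⠿⠀⠀
⠂⠂⠿⠿⠿⠂⠂⠂⠀⠀
⠂⠂⠂⠂⠂⠂⠂⠂⠀⠀
⠂⠂⠿⠿⠿⣾⠿⠂⠀⠀
⠂⠂⠿⠿⠿⠂⠿⠂⠀⠀
⠿⠿⠿⠿⠿⠂⠿⠂⠀⠀
⠀⠂⠿⠿⠿⠂⠿⠂⠀⠀
⠀⠂⠿⠂⠂⠂⠂⠂⠀⠀

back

⠀⠀⠀⠀⠀⠀⠀⠀⠀⠀
⠂⠂⠿⠿⠿⠿⠿⠿⠀⠀
⠂⠂⠿⠿⠿⠂⠂⠂⠀⠀
⠂⠂⠂⠂⠂⠂⠂⠂⠀⠀
⠂⠂⠿⠿⠿⠂⠿⠂⠀⠀
⠂⠂⠿⠿⠿⣾⠿⠂⠀⠀
⠿⠿⠿⠿⠿⠂⠿⠂⠀⠀
⠀⠂⠿⠿⠿⠂⠿⠂⠀⠀
⠀⠂⠿⠂⠂⠂⠂⠂⠀⠀
⠀⠂⠿⠶⠂⠂⠂⠂⠀⠀

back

⠂⠂⠿⠿⠿⠿⠿⠿⠀⠀
⠂⠂⠿⠿⠿⠂⠂⠂⠀⠀
⠂⠂⠂⠂⠂⠂⠂⠂⠀⠀
⠂⠂⠿⠿⠿⠂⠿⠂⠀⠀
⠂⠂⠿⠿⠿⠂⠿⠂⠀⠀
⠿⠿⠿⠿⠿⣾⠿⠂⠀⠀
⠀⠂⠿⠿⠿⠂⠿⠂⠀⠀
⠀⠂⠿⠂⠂⠂⠂⠂⠀⠀
⠀⠂⠿⠶⠂⠂⠂⠂⠀⠀
⠀⠂⠂⠂⠂⠂⠂⠂⠀⠀

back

⠂⠂⠿⠿⠿⠂⠂⠂⠀⠀
⠂⠂⠂⠂⠂⠂⠂⠂⠀⠀
⠂⠂⠿⠿⠿⠂⠿⠂⠀⠀
⠂⠂⠿⠿⠿⠂⠿⠂⠀⠀
⠿⠿⠿⠿⠿⠂⠿⠂⠀⠀
⠀⠂⠿⠿⠿⣾⠿⠂⠀⠀
⠀⠂⠿⠂⠂⠂⠂⠂⠀⠀
⠀⠂⠿⠶⠂⠂⠂⠂⠀⠀
⠀⠂⠂⠂⠂⠂⠂⠂⠀⠀
⠀⠂⠿⠂⠂⠂⠀⠀⠀⠀

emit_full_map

⠂⠂⠂⠂⠂⠿⠿⠿⠿⠿⠿
⠂⠂⠂⠂⠂⠿⠿⠿⠂⠂⠂
⠂⠂⠂⠂⠂⠂⠂⠂⠂⠂⠂
⠶⠂⠂⠂⠂⠿⠿⠿⠂⠿⠂
⠂⠂⠂⠂⠂⠿⠿⠿⠂⠿⠂
⠿⠿⠿⠿⠿⠿⠿⠿⠂⠿⠂
⠀⠀⠀⠀⠂⠿⠿⠿⣾⠿⠂
⠀⠀⠀⠀⠂⠿⠂⠂⠂⠂⠂
⠀⠀⠀⠀⠂⠿⠶⠂⠂⠂⠂
⠀⠀⠀⠀⠂⠂⠂⠂⠂⠂⠂
⠀⠀⠀⠀⠂⠿⠂⠂⠂⠀⠀
⠀⠀⠀⠀⠂⠿⠂⠂⠂⠀⠀
⠀⠀⠀⠀⠿⠿⠂⠂⠂⠀⠀

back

⠂⠂⠂⠂⠂⠂⠂⠂⠀⠀
⠂⠂⠿⠿⠿⠂⠿⠂⠀⠀
⠂⠂⠿⠿⠿⠂⠿⠂⠀⠀
⠿⠿⠿⠿⠿⠂⠿⠂⠀⠀
⠀⠂⠿⠿⠿⠂⠿⠂⠀⠀
⠀⠂⠿⠂⠂⣾⠂⠂⠀⠀
⠀⠂⠿⠶⠂⠂⠂⠂⠀⠀
⠀⠂⠂⠂⠂⠂⠂⠂⠀⠀
⠀⠂⠿⠂⠂⠂⠀⠀⠀⠀
⠀⠂⠿⠂⠂⠂⠀⠀⠀⠀

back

⠂⠂⠿⠿⠿⠂⠿⠂⠀⠀
⠂⠂⠿⠿⠿⠂⠿⠂⠀⠀
⠿⠿⠿⠿⠿⠂⠿⠂⠀⠀
⠀⠂⠿⠿⠿⠂⠿⠂⠀⠀
⠀⠂⠿⠂⠂⠂⠂⠂⠀⠀
⠀⠂⠿⠶⠂⣾⠂⠂⠀⠀
⠀⠂⠂⠂⠂⠂⠂⠂⠀⠀
⠀⠂⠿⠂⠂⠂⠂⠂⠀⠀
⠀⠂⠿⠂⠂⠂⠀⠀⠀⠀
⠀⠿⠿⠂⠂⠂⠀⠀⠀⠀

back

⠂⠂⠿⠿⠿⠂⠿⠂⠀⠀
⠿⠿⠿⠿⠿⠂⠿⠂⠀⠀
⠀⠂⠿⠿⠿⠂⠿⠂⠀⠀
⠀⠂⠿⠂⠂⠂⠂⠂⠀⠀
⠀⠂⠿⠶⠂⠂⠂⠂⠀⠀
⠀⠂⠂⠂⠂⣾⠂⠂⠀⠀
⠀⠂⠿⠂⠂⠂⠂⠂⠀⠀
⠀⠂⠿⠂⠂⠂⠂⠂⠀⠀
⠀⠿⠿⠂⠂⠂⠀⠀⠀⠀
⠀⠀⠀⠀⠀⠀⠀⠀⠀⠀

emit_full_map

⠂⠂⠂⠂⠂⠿⠿⠿⠿⠿⠿
⠂⠂⠂⠂⠂⠿⠿⠿⠂⠂⠂
⠂⠂⠂⠂⠂⠂⠂⠂⠂⠂⠂
⠶⠂⠂⠂⠂⠿⠿⠿⠂⠿⠂
⠂⠂⠂⠂⠂⠿⠿⠿⠂⠿⠂
⠿⠿⠿⠿⠿⠿⠿⠿⠂⠿⠂
⠀⠀⠀⠀⠂⠿⠿⠿⠂⠿⠂
⠀⠀⠀⠀⠂⠿⠂⠂⠂⠂⠂
⠀⠀⠀⠀⠂⠿⠶⠂⠂⠂⠂
⠀⠀⠀⠀⠂⠂⠂⠂⣾⠂⠂
⠀⠀⠀⠀⠂⠿⠂⠂⠂⠂⠂
⠀⠀⠀⠀⠂⠿⠂⠂⠂⠂⠂
⠀⠀⠀⠀⠿⠿⠂⠂⠂⠀⠀
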